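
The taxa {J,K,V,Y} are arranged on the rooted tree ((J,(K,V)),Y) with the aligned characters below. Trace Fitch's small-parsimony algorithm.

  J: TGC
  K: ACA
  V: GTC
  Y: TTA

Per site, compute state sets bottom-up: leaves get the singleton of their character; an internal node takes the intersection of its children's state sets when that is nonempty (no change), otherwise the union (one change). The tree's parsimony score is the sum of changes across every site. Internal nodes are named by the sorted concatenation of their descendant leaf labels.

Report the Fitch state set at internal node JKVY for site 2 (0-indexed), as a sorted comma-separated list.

A,C

[col 0] KV: children K:{A}, V:{G} ∪→ {A,G}; cost 1
[col 0] JKV: children J:{T}, KV:{A,G} ∪→ {A,G,T}; cost 1
[col 0] JKVY: children JKV:{A,G,T}, Y:{T} ∩→ {T}; cost 0
[col 1] KV: children K:{C}, V:{T} ∪→ {C,T}; cost 1
[col 1] JKV: children J:{G}, KV:{C,T} ∪→ {C,G,T}; cost 1
[col 1] JKVY: children JKV:{C,G,T}, Y:{T} ∩→ {T}; cost 0
[col 2] KV: children K:{A}, V:{C} ∪→ {A,C}; cost 1
[col 2] JKV: children J:{C}, KV:{A,C} ∩→ {C}; cost 0
[col 2] JKVY: children JKV:{C}, Y:{A} ∪→ {A,C}; cost 1
per-site changes: [2, 2, 2]; total = 6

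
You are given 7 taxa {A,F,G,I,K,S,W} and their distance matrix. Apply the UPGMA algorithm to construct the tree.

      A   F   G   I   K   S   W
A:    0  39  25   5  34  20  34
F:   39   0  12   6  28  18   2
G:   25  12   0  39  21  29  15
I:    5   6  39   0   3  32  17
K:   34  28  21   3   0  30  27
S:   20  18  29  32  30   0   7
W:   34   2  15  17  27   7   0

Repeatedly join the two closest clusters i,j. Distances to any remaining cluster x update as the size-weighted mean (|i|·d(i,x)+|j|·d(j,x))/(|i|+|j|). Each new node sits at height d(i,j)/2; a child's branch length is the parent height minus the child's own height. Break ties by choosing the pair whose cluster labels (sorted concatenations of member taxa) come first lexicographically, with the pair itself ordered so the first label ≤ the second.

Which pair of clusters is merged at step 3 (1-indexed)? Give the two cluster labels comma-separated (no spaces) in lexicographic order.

step 1: merge (F,W) at d=2; branch lengths F→1, W→1; new cluster FW
  updated: d(A,FW)=73/2, d(FW,G)=27/2, d(FW,I)=23/2, d(FW,K)=55/2, d(FW,S)=25/2
step 2: merge (I,K) at d=3; branch lengths I→3/2, K→3/2; new cluster IK
  updated: d(A,IK)=39/2, d(FW,IK)=39/2, d(G,IK)=30, d(IK,S)=31
step 3: merge (FW,S) at d=25/2; branch lengths FW→21/4, S→25/4; new cluster FSW
  updated: d(A,FSW)=31, d(FSW,G)=56/3, d(FSW,IK)=70/3
step 4: merge (FSW,G) at d=56/3; branch lengths FSW→37/12, G→28/3; new cluster FGSW
  updated: d(A,FGSW)=59/2, d(FGSW,IK)=25
step 5: merge (A,IK) at d=39/2; branch lengths A→39/4, IK→33/4; new cluster AIK
  updated: d(AIK,FGSW)=53/2
step 6: merge (AIK,FGSW) at d=53/2; branch lengths AIK→7/2, FGSW→47/12; new cluster AFGIKSW
final tree: ((A:39/4,(I:3/2,K:3/2):33/4):7/2,(((F:1,W:1):21/4,S:25/4):37/12,G:28/3):47/12)
total length: 163/3

FW,S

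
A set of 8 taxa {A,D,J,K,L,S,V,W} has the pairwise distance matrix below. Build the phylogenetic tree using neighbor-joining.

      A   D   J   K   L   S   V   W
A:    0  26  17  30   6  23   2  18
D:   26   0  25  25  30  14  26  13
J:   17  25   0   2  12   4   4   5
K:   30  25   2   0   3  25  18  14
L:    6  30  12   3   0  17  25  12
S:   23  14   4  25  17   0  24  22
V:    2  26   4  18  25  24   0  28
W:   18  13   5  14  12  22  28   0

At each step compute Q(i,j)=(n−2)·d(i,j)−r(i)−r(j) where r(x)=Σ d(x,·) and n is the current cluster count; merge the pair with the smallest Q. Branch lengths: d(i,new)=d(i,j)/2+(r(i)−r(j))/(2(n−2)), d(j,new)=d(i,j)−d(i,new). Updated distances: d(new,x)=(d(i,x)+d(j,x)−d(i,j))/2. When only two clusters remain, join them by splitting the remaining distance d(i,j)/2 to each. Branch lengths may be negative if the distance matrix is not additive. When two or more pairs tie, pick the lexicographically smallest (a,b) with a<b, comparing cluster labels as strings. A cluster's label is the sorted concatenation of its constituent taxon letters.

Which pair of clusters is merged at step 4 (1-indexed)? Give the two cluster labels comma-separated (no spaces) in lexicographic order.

DS,W

1. join A+V (d=2, Q=-237) ⇒ AV; edges |A|=7/12, |V|=17/12
  updated: d(AV,D)=25, d(AV,J)=19/2, d(AV,K)=23, d(AV,L)=29/2, d(AV,S)=45/2, d(AV,W)=22
2. join D+S (d=14, Q=-333/2) ⇒ DS; edges |D|=39/4, |S|=17/4
  updated: d(AV,DS)=67/4, d(DS,J)=15/2, d(DS,K)=18, d(DS,L)=33/2, d(DS,W)=21/2
3. join K+L (d=3, Q=-106) ⇒ KL; edges |K|=7/4, |L|=5/4
  updated: d(AV,KL)=69/4, d(DS,KL)=63/4, d(J,KL)=11/2, d(KL,W)=23/2
4. join DS+W (d=21/2, Q=-68) ⇒ DSW; edges |DS|=11/2, |W|=5
  updated: d(AV,DSW)=113/8, d(DSW,J)=1, d(DSW,KL)=67/8
5. join AV+J (d=19/2, Q=-303/8) ⇒ AJV; edges |AV|=351/32, |J|=-47/32
  updated: d(AJV,DSW)=45/16, d(AJV,KL)=53/8
6. join AJV+DSW (d=45/16, Q=-285/16) ⇒ ADJSVW; edges |AJV|=17/32, |DSW|=73/32
  updated: d(ADJSVW,KL)=195/32
7. join ADJSVW+KL (d=195/32) ⇒ ADJKLSVW; edges |ADJSVW|=195/64, |KL|=195/64
final tree: ((((A:7/12,V:17/12):351/32,J:-47/32):17/32,((D:39/4,S:17/4):11/2,W:5):73/32):195/64,(K:7/4,L:5/4):195/64)
total length: 1533/32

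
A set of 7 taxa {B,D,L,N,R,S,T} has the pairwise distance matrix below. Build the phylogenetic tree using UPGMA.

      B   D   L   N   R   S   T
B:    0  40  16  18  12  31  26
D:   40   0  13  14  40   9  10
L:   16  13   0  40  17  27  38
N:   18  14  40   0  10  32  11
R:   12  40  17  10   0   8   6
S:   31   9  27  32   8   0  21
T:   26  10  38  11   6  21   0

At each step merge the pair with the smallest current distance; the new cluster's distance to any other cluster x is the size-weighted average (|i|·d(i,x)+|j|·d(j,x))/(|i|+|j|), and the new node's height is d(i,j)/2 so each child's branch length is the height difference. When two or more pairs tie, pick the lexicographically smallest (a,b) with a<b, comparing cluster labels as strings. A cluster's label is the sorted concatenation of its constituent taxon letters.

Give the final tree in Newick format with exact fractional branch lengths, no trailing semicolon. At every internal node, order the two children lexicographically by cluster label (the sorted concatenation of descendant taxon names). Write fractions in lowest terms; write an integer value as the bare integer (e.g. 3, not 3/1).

((B:8,L:8):51/10,((D:9/2,S:9/2):71/12,(N:21/4,(R:3,T:3):9/4):31/6):161/60)

step 1: merge (R,T) at d=6; branch lengths R→3, T→3; new cluster RT
  updated: d(B,RT)=19, d(D,RT)=25, d(L,RT)=55/2, d(N,RT)=21/2, d(RT,S)=29/2
step 2: merge (D,S) at d=9; branch lengths D→9/2, S→9/2; new cluster DS
  updated: d(B,DS)=71/2, d(DS,L)=20, d(DS,N)=23, d(DS,RT)=79/4
step 3: merge (N,RT) at d=21/2; branch lengths N→21/4, RT→9/4; new cluster NRT
  updated: d(B,NRT)=56/3, d(DS,NRT)=125/6, d(L,NRT)=95/3
step 4: merge (B,L) at d=16; branch lengths B→8, L→8; new cluster BL
  updated: d(BL,DS)=111/4, d(BL,NRT)=151/6
step 5: merge (DS,NRT) at d=125/6; branch lengths DS→71/12, NRT→31/6; new cluster DNRST
  updated: d(BL,DNRST)=131/5
step 6: merge (BL,DNRST) at d=131/5; branch lengths BL→51/10, DNRST→161/60; new cluster BDLNRST
final tree: ((B:8,L:8):51/10,((D:9/2,S:9/2):71/12,(N:21/4,(R:3,T:3):9/4):31/6):161/60)
total length: 1721/30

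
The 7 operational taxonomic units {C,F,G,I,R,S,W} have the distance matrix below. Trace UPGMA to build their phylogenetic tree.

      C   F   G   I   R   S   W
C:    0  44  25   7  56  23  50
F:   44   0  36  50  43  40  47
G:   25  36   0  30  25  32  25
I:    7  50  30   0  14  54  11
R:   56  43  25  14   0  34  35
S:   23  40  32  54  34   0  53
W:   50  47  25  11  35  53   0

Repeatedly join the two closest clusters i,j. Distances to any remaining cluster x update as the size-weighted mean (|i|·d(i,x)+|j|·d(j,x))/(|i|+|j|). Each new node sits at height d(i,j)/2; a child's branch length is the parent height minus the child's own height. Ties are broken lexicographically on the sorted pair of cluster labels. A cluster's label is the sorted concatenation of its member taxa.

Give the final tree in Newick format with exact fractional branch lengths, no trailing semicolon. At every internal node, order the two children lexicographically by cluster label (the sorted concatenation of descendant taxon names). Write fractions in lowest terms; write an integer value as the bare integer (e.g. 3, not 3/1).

iteration 1: select C,I (d=7); attach at lengths (7/2, 7/2); label the merged cluster CI
  updated: d(CI,F)=47, d(CI,G)=55/2, d(CI,R)=35, d(CI,S)=77/2, d(CI,W)=61/2
iteration 2: select G,R (d=25); attach at lengths (25/2, 25/2); label the merged cluster GR
  updated: d(CI,GR)=125/4, d(F,GR)=79/2, d(GR,S)=33, d(GR,W)=30
iteration 3: select GR,W (d=30); attach at lengths (5/2, 15); label the merged cluster GRW
  updated: d(CI,GRW)=31, d(F,GRW)=42, d(GRW,S)=119/3
iteration 4: select CI,GRW (d=31); attach at lengths (12, 1/2); label the merged cluster CGIRW
  updated: d(CGIRW,F)=44, d(CGIRW,S)=196/5
iteration 5: select CGIRW,S (d=196/5); attach at lengths (41/10, 98/5); label the merged cluster CGIRSW
  updated: d(CGIRSW,F)=130/3
iteration 6: select CGIRSW,F (d=130/3); attach at lengths (31/15, 65/3); label the merged cluster CFGIRSW
final tree: ((((C:7/2,I:7/2):12,((G:25/2,R:25/2):5/2,W:15):1/2):41/10,S:98/5):31/15,F:65/3)
total length: 3283/30

((((C:7/2,I:7/2):12,((G:25/2,R:25/2):5/2,W:15):1/2):41/10,S:98/5):31/15,F:65/3)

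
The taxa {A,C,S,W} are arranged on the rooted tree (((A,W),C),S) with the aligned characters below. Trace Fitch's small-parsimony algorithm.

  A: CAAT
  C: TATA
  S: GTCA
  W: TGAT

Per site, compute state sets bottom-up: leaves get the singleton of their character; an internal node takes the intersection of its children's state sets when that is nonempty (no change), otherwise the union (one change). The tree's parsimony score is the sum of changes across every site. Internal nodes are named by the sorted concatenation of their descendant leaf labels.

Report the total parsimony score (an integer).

7

site 0, node AW: A={C} ∪ W={T} → {C,T} (+1)
site 0, node ACW: AW={C,T} ∩ C={T} → {T} (+0)
site 0, node ACSW: ACW={T} ∪ S={G} → {G,T} (+1)
site 1, node AW: A={A} ∪ W={G} → {A,G} (+1)
site 1, node ACW: AW={A,G} ∩ C={A} → {A} (+0)
site 1, node ACSW: ACW={A} ∪ S={T} → {A,T} (+1)
site 2, node AW: A={A} ∩ W={A} → {A} (+0)
site 2, node ACW: AW={A} ∪ C={T} → {A,T} (+1)
site 2, node ACSW: ACW={A,T} ∪ S={C} → {A,C,T} (+1)
site 3, node AW: A={T} ∩ W={T} → {T} (+0)
site 3, node ACW: AW={T} ∪ C={A} → {A,T} (+1)
site 3, node ACSW: ACW={A,T} ∩ S={A} → {A} (+0)
per-site changes: [2, 2, 2, 1]; total = 7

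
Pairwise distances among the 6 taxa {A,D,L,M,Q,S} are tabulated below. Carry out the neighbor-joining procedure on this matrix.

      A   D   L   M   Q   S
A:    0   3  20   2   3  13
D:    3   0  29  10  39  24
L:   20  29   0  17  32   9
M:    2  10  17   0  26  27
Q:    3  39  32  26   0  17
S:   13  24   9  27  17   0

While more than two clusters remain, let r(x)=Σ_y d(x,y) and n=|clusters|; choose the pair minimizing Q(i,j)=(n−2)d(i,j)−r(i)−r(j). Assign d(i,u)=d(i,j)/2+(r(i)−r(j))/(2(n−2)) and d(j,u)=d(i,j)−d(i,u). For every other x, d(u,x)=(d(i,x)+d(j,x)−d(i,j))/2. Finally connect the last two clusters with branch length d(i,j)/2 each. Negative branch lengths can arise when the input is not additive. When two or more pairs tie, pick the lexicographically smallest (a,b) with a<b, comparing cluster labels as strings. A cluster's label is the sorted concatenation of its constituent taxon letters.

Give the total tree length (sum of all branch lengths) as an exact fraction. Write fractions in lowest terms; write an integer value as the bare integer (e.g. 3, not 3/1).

iteration 1: select L,S (d=9, Q=-161); attach at lengths (53/8, 19/8); label the merged cluster LS
  updated: d(A,LS)=12, d(D,LS)=22, d(LS,M)=35/2, d(LS,Q)=20
iteration 2: select D,M (d=10, Q=-199/2); attach at lengths (97/12, 23/12); label the merged cluster DM
  updated: d(A,DM)=-5/2, d(DM,LS)=59/4, d(DM,Q)=55/2
iteration 3: select A,DM (d=-5/2, Q=-229/4); attach at lengths (-129/16, 89/16); label the merged cluster ADM
  updated: d(ADM,LS)=117/8, d(ADM,Q)=33/2
iteration 4: select ADM,LS (d=117/8, Q=-409/8); attach at lengths (89/16, 145/16); label the merged cluster ADLMS
  updated: d(ADLMS,Q)=175/16
iteration 5: select ADLMS,Q (d=175/16); attach at lengths (175/32, 175/32); label the merged cluster ADLMQS
final tree: (((A:-129/16,(D:97/12,M:23/12):89/16):89/16,(L:53/8,S:19/8):145/16):175/32,Q:175/32)
total length: 673/16

673/16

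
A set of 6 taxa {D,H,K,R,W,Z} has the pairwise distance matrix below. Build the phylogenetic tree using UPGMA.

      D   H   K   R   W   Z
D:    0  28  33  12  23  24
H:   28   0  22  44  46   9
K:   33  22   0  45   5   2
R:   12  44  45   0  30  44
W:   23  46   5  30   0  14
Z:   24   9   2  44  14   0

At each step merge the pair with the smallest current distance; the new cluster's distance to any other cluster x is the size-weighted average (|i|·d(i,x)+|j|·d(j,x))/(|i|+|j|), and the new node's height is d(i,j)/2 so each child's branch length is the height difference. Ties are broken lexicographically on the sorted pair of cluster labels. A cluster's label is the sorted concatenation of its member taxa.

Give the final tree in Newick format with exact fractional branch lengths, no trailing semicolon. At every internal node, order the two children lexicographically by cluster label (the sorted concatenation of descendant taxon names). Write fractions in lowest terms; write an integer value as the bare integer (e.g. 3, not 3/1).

step 1: merge (K,Z) at d=2; branch lengths K→1, Z→1; new cluster KZ
  updated: d(D,KZ)=57/2, d(H,KZ)=31/2, d(KZ,R)=89/2, d(KZ,W)=19/2
step 2: merge (KZ,W) at d=19/2; branch lengths KZ→15/4, W→19/4; new cluster KWZ
  updated: d(D,KWZ)=80/3, d(H,KWZ)=77/3, d(KWZ,R)=119/3
step 3: merge (D,R) at d=12; branch lengths D→6, R→6; new cluster DR
  updated: d(DR,H)=36, d(DR,KWZ)=199/6
step 4: merge (H,KWZ) at d=77/3; branch lengths H→77/6, KWZ→97/12; new cluster HKWZ
  updated: d(DR,HKWZ)=271/8
step 5: merge (DR,HKWZ) at d=271/8; branch lengths DR→175/16, HKWZ→197/48; new cluster DHKRWZ
final tree: ((D:6,R:6):175/16,(H:77/6,((K:1,Z:1):15/4,W:19/4):97/12):197/48)
total length: 1403/24

((D:6,R:6):175/16,(H:77/6,((K:1,Z:1):15/4,W:19/4):97/12):197/48)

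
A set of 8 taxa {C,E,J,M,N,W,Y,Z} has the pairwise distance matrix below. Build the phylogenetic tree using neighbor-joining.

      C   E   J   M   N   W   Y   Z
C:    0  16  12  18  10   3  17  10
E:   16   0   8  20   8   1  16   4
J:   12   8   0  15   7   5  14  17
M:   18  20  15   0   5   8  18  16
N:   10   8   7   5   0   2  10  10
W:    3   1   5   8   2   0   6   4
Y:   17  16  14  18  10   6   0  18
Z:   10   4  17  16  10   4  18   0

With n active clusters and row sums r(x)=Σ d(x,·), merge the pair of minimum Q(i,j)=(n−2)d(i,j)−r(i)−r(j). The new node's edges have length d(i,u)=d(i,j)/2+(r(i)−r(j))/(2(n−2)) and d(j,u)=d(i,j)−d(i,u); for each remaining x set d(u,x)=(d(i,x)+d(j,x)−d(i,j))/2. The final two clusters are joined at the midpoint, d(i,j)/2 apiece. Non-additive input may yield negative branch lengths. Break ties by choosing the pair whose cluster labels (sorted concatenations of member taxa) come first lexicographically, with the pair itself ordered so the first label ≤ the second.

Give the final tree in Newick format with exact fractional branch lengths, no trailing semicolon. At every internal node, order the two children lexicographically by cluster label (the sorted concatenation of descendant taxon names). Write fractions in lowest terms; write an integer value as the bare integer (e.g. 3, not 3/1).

((((C:25/4,((E:3/2,Z:5/2):31/8,W:-27/8):1/2):45/32,J:159/32):17/32,(M:32/5,N:-7/5):99/32):269/64,Y:269/64)

step 1: merge (E,Z) at d=4, Q=-128; branch lengths E→3/2, Z→5/2; new cluster EZ
  updated: d(C,EZ)=11, d(EZ,J)=21/2, d(EZ,M)=16, d(EZ,N)=7, d(EZ,W)=1/2, d(EZ,Y)=15
step 2: merge (M,N) at d=5, Q=-96; branch lengths M→32/5, N→-7/5; new cluster MN
  updated: d(C,MN)=23/2, d(EZ,MN)=9, d(J,MN)=17/2, d(MN,W)=5/2, d(MN,Y)=23/2
step 3: merge (EZ,W) at d=1/2, Q=-61; branch lengths EZ→31/8, W→-27/8; new cluster EWZ
  updated: d(C,EWZ)=27/4, d(EWZ,J)=15/2, d(EWZ,MN)=11/2, d(EWZ,Y)=41/4
step 4: merge (C,EWZ) at d=27/4, Q=-57; branch lengths C→25/4, EWZ→1/2; new cluster CEWZ
  updated: d(CEWZ,J)=51/8, d(CEWZ,MN)=41/8, d(CEWZ,Y)=41/4
step 5: merge (CEWZ,J) at d=51/8, Q=-303/8; branch lengths CEWZ→45/32, J→159/32; new cluster CEJWZ
  updated: d(CEJWZ,MN)=29/8, d(CEJWZ,Y)=143/16
step 6: merge (CEJWZ,MN) at d=29/8, Q=-385/16; branch lengths CEJWZ→17/32, MN→99/32; new cluster CEJMNWZ
  updated: d(CEJMNWZ,Y)=269/32
step 7: merge (CEJMNWZ,Y) at d=269/32; branch lengths CEJMNWZ→269/64, Y→269/64; new cluster CEJMNWYZ
final tree: ((((C:25/4,((E:3/2,Z:5/2):31/8,W:-27/8):1/2):45/32,J:159/32):17/32,(M:32/5,N:-7/5):99/32):269/64,Y:269/64)
total length: 1109/32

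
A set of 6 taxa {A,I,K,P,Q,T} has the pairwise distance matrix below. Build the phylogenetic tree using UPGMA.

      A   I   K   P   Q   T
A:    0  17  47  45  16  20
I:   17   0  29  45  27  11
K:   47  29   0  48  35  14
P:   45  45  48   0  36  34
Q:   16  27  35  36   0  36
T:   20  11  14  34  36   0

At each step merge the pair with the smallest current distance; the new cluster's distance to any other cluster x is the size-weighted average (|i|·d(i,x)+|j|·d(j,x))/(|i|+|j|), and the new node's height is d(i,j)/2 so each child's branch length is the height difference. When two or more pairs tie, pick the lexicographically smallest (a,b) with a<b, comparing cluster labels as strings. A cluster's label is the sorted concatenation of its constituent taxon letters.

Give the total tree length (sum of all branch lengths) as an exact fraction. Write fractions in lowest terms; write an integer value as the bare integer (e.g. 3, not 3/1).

4861/60

iteration 1: select I,T (d=11); attach at lengths (11/2, 11/2); label the merged cluster IT
  updated: d(A,IT)=37/2, d(IT,K)=43/2, d(IT,P)=79/2, d(IT,Q)=63/2
iteration 2: select A,Q (d=16); attach at lengths (8, 8); label the merged cluster AQ
  updated: d(AQ,IT)=25, d(AQ,K)=41, d(AQ,P)=81/2
iteration 3: select IT,K (d=43/2); attach at lengths (21/4, 43/4); label the merged cluster IKT
  updated: d(AQ,IKT)=91/3, d(IKT,P)=127/3
iteration 4: select AQ,IKT (d=91/3); attach at lengths (43/6, 53/12); label the merged cluster AIKQT
  updated: d(AIKQT,P)=208/5
iteration 5: select AIKQT,P (d=208/5); attach at lengths (169/30, 104/5); label the merged cluster AIKPQT
final tree: (((A:8,Q:8):43/6,((I:11/2,T:11/2):21/4,K:43/4):53/12):169/30,P:104/5)
total length: 4861/60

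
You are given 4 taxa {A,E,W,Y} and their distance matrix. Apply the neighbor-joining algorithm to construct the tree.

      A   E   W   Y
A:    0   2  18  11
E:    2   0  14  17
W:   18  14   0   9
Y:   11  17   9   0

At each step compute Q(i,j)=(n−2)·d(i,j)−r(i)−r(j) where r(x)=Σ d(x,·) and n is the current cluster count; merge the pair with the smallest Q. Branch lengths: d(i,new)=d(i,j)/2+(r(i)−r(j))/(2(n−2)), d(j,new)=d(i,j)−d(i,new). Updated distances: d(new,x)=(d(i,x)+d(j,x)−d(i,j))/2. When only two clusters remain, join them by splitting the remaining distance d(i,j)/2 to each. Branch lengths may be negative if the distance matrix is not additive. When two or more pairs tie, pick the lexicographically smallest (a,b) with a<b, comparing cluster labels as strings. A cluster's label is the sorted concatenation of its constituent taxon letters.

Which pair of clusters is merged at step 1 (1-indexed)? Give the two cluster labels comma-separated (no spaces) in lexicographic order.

A,E

1. join A+E (d=2, Q=-60) ⇒ AE; edges |A|=1/2, |E|=3/2
  updated: d(AE,W)=15, d(AE,Y)=13
2. join AE+W (d=15, Q=-37) ⇒ AEW; edges |AE|=19/2, |W|=11/2
  updated: d(AEW,Y)=7/2
3. join AEW+Y (d=7/2) ⇒ AEWY; edges |AEW|=7/4, |Y|=7/4
final tree: (((A:1/2,E:3/2):19/2,W:11/2):7/4,Y:7/4)
total length: 41/2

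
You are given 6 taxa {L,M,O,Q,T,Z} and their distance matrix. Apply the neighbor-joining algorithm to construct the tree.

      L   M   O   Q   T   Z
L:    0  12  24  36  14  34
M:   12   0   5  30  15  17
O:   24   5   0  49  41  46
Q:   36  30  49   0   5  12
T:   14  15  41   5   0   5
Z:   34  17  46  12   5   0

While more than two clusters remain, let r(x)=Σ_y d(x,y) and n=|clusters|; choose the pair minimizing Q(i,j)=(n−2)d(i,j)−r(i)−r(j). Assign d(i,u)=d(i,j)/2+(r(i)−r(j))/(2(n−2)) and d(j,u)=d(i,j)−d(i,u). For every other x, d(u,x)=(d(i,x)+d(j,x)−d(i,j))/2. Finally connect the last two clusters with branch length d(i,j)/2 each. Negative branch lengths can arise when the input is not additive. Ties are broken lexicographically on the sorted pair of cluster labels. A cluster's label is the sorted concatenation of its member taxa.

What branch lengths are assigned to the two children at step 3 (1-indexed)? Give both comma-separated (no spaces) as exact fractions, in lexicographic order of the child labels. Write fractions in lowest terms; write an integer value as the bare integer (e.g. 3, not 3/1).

133/8,-37/8

1. join M+O (d=5, Q=-224) ⇒ MO; edges |M|=-33/4, |O|=53/4
  updated: d(L,MO)=31/2, d(MO,Q)=37, d(MO,T)=51/2, d(MO,Z)=29
2. join L+MO (d=31/2, Q=-160) ⇒ LMO; edges |L|=13/2, |MO|=9
  updated: d(LMO,Q)=115/4, d(LMO,T)=12, d(LMO,Z)=95/4
3. join LMO+T (d=12, Q=-125/2) ⇒ LMOT; edges |LMO|=133/8, |T|=-37/8
  updated: d(LMOT,Q)=87/8, d(LMOT,Z)=67/8
4. join LMOT+Q (d=87/8, Q=-125/4) ⇒ LMOQT; edges |LMOT|=29/8, |Q|=29/4
  updated: d(LMOQT,Z)=19/4
5. join LMOQT+Z (d=19/4) ⇒ LMOQTZ; edges |LMOQT|=19/8, |Z|=19/8
final tree: ((((L:13/2,(M:-33/4,O:53/4):9):133/8,T:-37/8):29/8,Q:29/4):19/8,Z:19/8)
total length: 385/8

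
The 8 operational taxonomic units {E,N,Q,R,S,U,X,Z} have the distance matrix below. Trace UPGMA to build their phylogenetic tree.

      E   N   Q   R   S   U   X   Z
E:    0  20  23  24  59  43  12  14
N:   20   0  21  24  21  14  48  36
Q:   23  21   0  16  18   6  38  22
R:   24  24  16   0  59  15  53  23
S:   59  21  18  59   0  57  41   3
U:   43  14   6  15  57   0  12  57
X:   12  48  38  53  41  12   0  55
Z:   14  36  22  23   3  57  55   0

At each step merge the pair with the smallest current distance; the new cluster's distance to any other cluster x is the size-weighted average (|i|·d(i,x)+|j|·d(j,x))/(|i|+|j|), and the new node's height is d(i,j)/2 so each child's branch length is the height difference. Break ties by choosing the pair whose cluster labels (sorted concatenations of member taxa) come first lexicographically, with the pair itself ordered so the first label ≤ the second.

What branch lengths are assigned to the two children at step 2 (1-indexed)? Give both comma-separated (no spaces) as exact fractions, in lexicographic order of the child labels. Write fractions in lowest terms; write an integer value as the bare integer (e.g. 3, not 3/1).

step 1: merge (S,Z) at d=3; branch lengths S→3/2, Z→3/2; new cluster SZ
  updated: d(E,SZ)=73/2, d(N,SZ)=57/2, d(Q,SZ)=20, d(R,SZ)=41, d(SZ,U)=57, d(SZ,X)=48
step 2: merge (Q,U) at d=6; branch lengths Q→3, U→3; new cluster QU
  updated: d(E,QU)=33, d(N,QU)=35/2, d(QU,R)=31/2, d(QU,SZ)=77/2, d(QU,X)=25
step 3: merge (E,X) at d=12; branch lengths E→6, X→6; new cluster EX
  updated: d(EX,N)=34, d(EX,QU)=29, d(EX,R)=77/2, d(EX,SZ)=169/4
step 4: merge (QU,R) at d=31/2; branch lengths QU→19/4, R→31/4; new cluster QRU
  updated: d(EX,QRU)=193/6, d(N,QRU)=59/3, d(QRU,SZ)=118/3
step 5: merge (N,QRU) at d=59/3; branch lengths N→59/6, QRU→25/12; new cluster NQRU
  updated: d(EX,NQRU)=261/8, d(NQRU,SZ)=293/8
step 6: merge (EX,NQRU) at d=261/8; branch lengths EX→165/16, NQRU→311/48; new cluster ENQRUX
  updated: d(ENQRUX,SZ)=77/2
step 7: merge (ENQRUX,SZ) at d=77/2; branch lengths ENQRUX→47/16, SZ→71/4; new cluster ENQRSUXZ
final tree: (((E:6,X:6):165/16,(N:59/6,((Q:3,U:3):19/4,R:31/4):25/12):311/48):47/16,(S:3/2,Z:3/2):71/4)
total length: 3979/48

3,3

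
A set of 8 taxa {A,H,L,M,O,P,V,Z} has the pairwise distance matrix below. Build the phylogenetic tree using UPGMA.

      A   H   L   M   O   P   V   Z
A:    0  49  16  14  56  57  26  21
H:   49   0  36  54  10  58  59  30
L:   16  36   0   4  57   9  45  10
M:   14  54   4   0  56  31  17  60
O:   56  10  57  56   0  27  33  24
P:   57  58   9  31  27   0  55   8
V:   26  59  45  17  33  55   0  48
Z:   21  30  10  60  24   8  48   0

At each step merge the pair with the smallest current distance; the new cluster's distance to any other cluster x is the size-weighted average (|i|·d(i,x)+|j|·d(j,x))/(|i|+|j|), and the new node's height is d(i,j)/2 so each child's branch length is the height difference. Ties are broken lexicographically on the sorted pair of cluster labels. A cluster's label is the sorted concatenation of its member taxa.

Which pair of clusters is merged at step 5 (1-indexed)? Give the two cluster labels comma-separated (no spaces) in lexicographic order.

ALM,V

iteration 1: select L,M (d=4); attach at lengths (2, 2); label the merged cluster LM
  updated: d(A,LM)=15, d(H,LM)=45, d(LM,O)=113/2, d(LM,P)=20, d(LM,V)=31, d(LM,Z)=35
iteration 2: select P,Z (d=8); attach at lengths (4, 4); label the merged cluster PZ
  updated: d(A,PZ)=39, d(H,PZ)=44, d(LM,PZ)=55/2, d(O,PZ)=51/2, d(PZ,V)=103/2
iteration 3: select H,O (d=10); attach at lengths (5, 5); label the merged cluster HO
  updated: d(A,HO)=105/2, d(HO,LM)=203/4, d(HO,PZ)=139/4, d(HO,V)=46
iteration 4: select A,LM (d=15); attach at lengths (15/2, 11/2); label the merged cluster ALM
  updated: d(ALM,HO)=154/3, d(ALM,PZ)=94/3, d(ALM,V)=88/3
iteration 5: select ALM,V (d=88/3); attach at lengths (43/6, 44/3); label the merged cluster ALMV
  updated: d(ALMV,HO)=50, d(ALMV,PZ)=291/8
iteration 6: select HO,PZ (d=139/4); attach at lengths (99/8, 107/8); label the merged cluster HOPZ
  updated: d(ALMV,HOPZ)=691/16
iteration 7: select ALMV,HOPZ (d=691/16); attach at lengths (665/96, 135/32); label the merged cluster AHLMOPVZ
final tree: (((A:15/2,(L:2,M:2):11/2):43/6,V:44/3):665/96,((H:5,O:5):99/8,(P:4,Z:4):107/8):135/32)
total length: 4499/48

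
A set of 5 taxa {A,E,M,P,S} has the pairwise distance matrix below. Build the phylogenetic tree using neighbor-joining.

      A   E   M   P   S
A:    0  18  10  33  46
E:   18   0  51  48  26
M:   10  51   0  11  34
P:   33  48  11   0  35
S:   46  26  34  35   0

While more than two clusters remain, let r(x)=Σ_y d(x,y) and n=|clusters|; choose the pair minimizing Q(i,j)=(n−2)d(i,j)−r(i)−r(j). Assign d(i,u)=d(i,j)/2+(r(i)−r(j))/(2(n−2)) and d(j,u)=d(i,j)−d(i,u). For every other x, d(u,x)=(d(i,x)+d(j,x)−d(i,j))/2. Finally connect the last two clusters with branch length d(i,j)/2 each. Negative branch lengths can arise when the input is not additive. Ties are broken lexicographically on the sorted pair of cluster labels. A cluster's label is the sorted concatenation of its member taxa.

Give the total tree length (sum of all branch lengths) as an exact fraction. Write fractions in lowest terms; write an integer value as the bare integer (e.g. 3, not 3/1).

1. join E+S (d=26, Q=-206) ⇒ ES; edges |E|=40/3, |S|=38/3
  updated: d(A,ES)=19, d(ES,M)=59/2, d(ES,P)=57/2
2. join A+ES (d=19, Q=-101) ⇒ AES; edges |A|=23/4, |ES|=53/4
  updated: d(AES,M)=41/4, d(AES,P)=85/4
3. join AES+M (d=41/4, Q=-85/2) ⇒ AEMS; edges |AES|=41/4, |M|=0
  updated: d(AEMS,P)=11
4. join AEMS+P (d=11) ⇒ AEMPS; edges |AEMS|=11/2, |P|=11/2
final tree: (((A:23/4,(E:40/3,S:38/3):53/4):41/4,M:0):11/2,P:11/2)
total length: 265/4

265/4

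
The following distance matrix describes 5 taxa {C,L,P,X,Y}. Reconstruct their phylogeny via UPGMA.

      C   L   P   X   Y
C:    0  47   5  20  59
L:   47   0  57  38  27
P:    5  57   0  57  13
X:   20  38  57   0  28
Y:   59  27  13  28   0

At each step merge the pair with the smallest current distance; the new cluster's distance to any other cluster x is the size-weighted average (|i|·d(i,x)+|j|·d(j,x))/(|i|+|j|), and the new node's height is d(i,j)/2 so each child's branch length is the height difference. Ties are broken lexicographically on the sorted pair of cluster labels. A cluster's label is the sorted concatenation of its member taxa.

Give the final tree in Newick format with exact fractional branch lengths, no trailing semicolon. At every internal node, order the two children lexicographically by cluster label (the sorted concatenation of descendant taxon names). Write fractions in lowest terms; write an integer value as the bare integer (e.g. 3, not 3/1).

((C:5/2,P:5/2):223/12,((L:27/2,Y:27/2):3,X:33/2):55/12)

iteration 1: select C,P (d=5); attach at lengths (5/2, 5/2); label the merged cluster CP
  updated: d(CP,L)=52, d(CP,X)=77/2, d(CP,Y)=36
iteration 2: select L,Y (d=27); attach at lengths (27/2, 27/2); label the merged cluster LY
  updated: d(CP,LY)=44, d(LY,X)=33
iteration 3: select LY,X (d=33); attach at lengths (3, 33/2); label the merged cluster LXY
  updated: d(CP,LXY)=253/6
iteration 4: select CP,LXY (d=253/6); attach at lengths (223/12, 55/12); label the merged cluster CLPXY
final tree: ((C:5/2,P:5/2):223/12,((L:27/2,Y:27/2):3,X:33/2):55/12)
total length: 224/3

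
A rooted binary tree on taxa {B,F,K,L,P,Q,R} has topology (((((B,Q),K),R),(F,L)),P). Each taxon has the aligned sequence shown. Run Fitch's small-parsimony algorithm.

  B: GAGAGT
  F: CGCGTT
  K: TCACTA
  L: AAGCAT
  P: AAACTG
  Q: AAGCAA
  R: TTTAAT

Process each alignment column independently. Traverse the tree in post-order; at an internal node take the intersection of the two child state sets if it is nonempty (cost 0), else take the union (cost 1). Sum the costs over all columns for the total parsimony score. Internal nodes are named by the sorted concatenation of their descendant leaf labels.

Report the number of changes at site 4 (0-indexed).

4

[col 0] BQ: children B:{G}, Q:{A} ∪→ {A,G}; cost 1
[col 0] BKQ: children BQ:{A,G}, K:{T} ∪→ {A,G,T}; cost 1
[col 0] BKQR: children BKQ:{A,G,T}, R:{T} ∩→ {T}; cost 0
[col 0] FL: children F:{C}, L:{A} ∪→ {A,C}; cost 1
[col 0] BFKLQR: children BKQR:{T}, FL:{A,C} ∪→ {A,C,T}; cost 1
[col 0] BFKLPQR: children BFKLQR:{A,C,T}, P:{A} ∩→ {A}; cost 0
[col 1] BQ: children B:{A}, Q:{A} ∩→ {A}; cost 0
[col 1] BKQ: children BQ:{A}, K:{C} ∪→ {A,C}; cost 1
[col 1] BKQR: children BKQ:{A,C}, R:{T} ∪→ {A,C,T}; cost 1
[col 1] FL: children F:{G}, L:{A} ∪→ {A,G}; cost 1
[col 1] BFKLQR: children BKQR:{A,C,T}, FL:{A,G} ∩→ {A}; cost 0
[col 1] BFKLPQR: children BFKLQR:{A}, P:{A} ∩→ {A}; cost 0
[col 2] BQ: children B:{G}, Q:{G} ∩→ {G}; cost 0
[col 2] BKQ: children BQ:{G}, K:{A} ∪→ {A,G}; cost 1
[col 2] BKQR: children BKQ:{A,G}, R:{T} ∪→ {A,G,T}; cost 1
[col 2] FL: children F:{C}, L:{G} ∪→ {C,G}; cost 1
[col 2] BFKLQR: children BKQR:{A,G,T}, FL:{C,G} ∩→ {G}; cost 0
[col 2] BFKLPQR: children BFKLQR:{G}, P:{A} ∪→ {A,G}; cost 1
[col 3] BQ: children B:{A}, Q:{C} ∪→ {A,C}; cost 1
[col 3] BKQ: children BQ:{A,C}, K:{C} ∩→ {C}; cost 0
[col 3] BKQR: children BKQ:{C}, R:{A} ∪→ {A,C}; cost 1
[col 3] FL: children F:{G}, L:{C} ∪→ {C,G}; cost 1
[col 3] BFKLQR: children BKQR:{A,C}, FL:{C,G} ∩→ {C}; cost 0
[col 3] BFKLPQR: children BFKLQR:{C}, P:{C} ∩→ {C}; cost 0
[col 4] BQ: children B:{G}, Q:{A} ∪→ {A,G}; cost 1
[col 4] BKQ: children BQ:{A,G}, K:{T} ∪→ {A,G,T}; cost 1
[col 4] BKQR: children BKQ:{A,G,T}, R:{A} ∩→ {A}; cost 0
[col 4] FL: children F:{T}, L:{A} ∪→ {A,T}; cost 1
[col 4] BFKLQR: children BKQR:{A}, FL:{A,T} ∩→ {A}; cost 0
[col 4] BFKLPQR: children BFKLQR:{A}, P:{T} ∪→ {A,T}; cost 1
[col 5] BQ: children B:{T}, Q:{A} ∪→ {A,T}; cost 1
[col 5] BKQ: children BQ:{A,T}, K:{A} ∩→ {A}; cost 0
[col 5] BKQR: children BKQ:{A}, R:{T} ∪→ {A,T}; cost 1
[col 5] FL: children F:{T}, L:{T} ∩→ {T}; cost 0
[col 5] BFKLQR: children BKQR:{A,T}, FL:{T} ∩→ {T}; cost 0
[col 5] BFKLPQR: children BFKLQR:{T}, P:{G} ∪→ {G,T}; cost 1
per-site changes: [4, 3, 4, 3, 4, 3]; total = 21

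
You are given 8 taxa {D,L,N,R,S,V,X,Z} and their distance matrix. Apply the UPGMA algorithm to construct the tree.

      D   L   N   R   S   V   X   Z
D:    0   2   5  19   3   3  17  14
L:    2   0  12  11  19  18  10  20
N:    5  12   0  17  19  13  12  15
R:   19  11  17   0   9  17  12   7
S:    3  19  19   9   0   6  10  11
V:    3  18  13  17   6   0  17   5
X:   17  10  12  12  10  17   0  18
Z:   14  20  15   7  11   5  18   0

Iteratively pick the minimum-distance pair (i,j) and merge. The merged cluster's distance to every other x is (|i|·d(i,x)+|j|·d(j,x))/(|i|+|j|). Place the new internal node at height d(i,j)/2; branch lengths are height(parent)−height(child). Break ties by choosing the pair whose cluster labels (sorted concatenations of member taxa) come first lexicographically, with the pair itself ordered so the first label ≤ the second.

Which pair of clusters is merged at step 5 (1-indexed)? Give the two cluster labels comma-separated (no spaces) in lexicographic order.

iteration 1: select D,L (d=2); attach at lengths (1, 1); label the merged cluster DL
  updated: d(DL,N)=17/2, d(DL,R)=15, d(DL,S)=11, d(DL,V)=21/2, d(DL,X)=27/2, d(DL,Z)=17
iteration 2: select V,Z (d=5); attach at lengths (5/2, 5/2); label the merged cluster VZ
  updated: d(DL,VZ)=55/4, d(N,VZ)=14, d(R,VZ)=12, d(S,VZ)=17/2, d(VZ,X)=35/2
iteration 3: select DL,N (d=17/2); attach at lengths (13/4, 17/4); label the merged cluster DLN
  updated: d(DLN,R)=47/3, d(DLN,S)=41/3, d(DLN,VZ)=83/6, d(DLN,X)=13
iteration 4: select S,VZ (d=17/2); attach at lengths (17/4, 7/4); label the merged cluster SVZ
  updated: d(DLN,SVZ)=124/9, d(R,SVZ)=11, d(SVZ,X)=15
iteration 5: select R,SVZ (d=11); attach at lengths (11/2, 5/4); label the merged cluster RSVZ
  updated: d(DLN,RSVZ)=57/4, d(RSVZ,X)=57/4
iteration 6: select DLN,X (d=13); attach at lengths (9/4, 13/2); label the merged cluster DLNX
  updated: d(DLNX,RSVZ)=57/4
iteration 7: select DLNX,RSVZ (d=57/4); attach at lengths (5/8, 13/8); label the merged cluster DLNRSVXZ
final tree: ((((D:1,L:1):13/4,N:17/4):9/4,X:13/2):5/8,(R:11/2,(S:17/4,(V:5/2,Z:5/2):7/4):5/4):13/8)
total length: 153/4

R,SVZ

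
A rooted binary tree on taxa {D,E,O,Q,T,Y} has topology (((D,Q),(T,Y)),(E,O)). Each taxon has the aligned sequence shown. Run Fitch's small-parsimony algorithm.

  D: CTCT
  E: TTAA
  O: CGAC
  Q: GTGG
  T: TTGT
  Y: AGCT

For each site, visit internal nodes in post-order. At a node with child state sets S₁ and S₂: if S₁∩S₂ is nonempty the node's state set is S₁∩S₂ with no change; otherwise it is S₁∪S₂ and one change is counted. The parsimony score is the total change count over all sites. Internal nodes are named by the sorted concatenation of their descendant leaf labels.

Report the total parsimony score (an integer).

[col 0] DQ: children D:{C}, Q:{G} ∪→ {C,G}; cost 1
[col 0] TY: children T:{T}, Y:{A} ∪→ {A,T}; cost 1
[col 0] DQTY: children DQ:{C,G}, TY:{A,T} ∪→ {A,C,G,T}; cost 1
[col 0] EO: children E:{T}, O:{C} ∪→ {C,T}; cost 1
[col 0] DEOQTY: children DQTY:{A,C,G,T}, EO:{C,T} ∩→ {C,T}; cost 0
[col 1] DQ: children D:{T}, Q:{T} ∩→ {T}; cost 0
[col 1] TY: children T:{T}, Y:{G} ∪→ {G,T}; cost 1
[col 1] DQTY: children DQ:{T}, TY:{G,T} ∩→ {T}; cost 0
[col 1] EO: children E:{T}, O:{G} ∪→ {G,T}; cost 1
[col 1] DEOQTY: children DQTY:{T}, EO:{G,T} ∩→ {T}; cost 0
[col 2] DQ: children D:{C}, Q:{G} ∪→ {C,G}; cost 1
[col 2] TY: children T:{G}, Y:{C} ∪→ {C,G}; cost 1
[col 2] DQTY: children DQ:{C,G}, TY:{C,G} ∩→ {C,G}; cost 0
[col 2] EO: children E:{A}, O:{A} ∩→ {A}; cost 0
[col 2] DEOQTY: children DQTY:{C,G}, EO:{A} ∪→ {A,C,G}; cost 1
[col 3] DQ: children D:{T}, Q:{G} ∪→ {G,T}; cost 1
[col 3] TY: children T:{T}, Y:{T} ∩→ {T}; cost 0
[col 3] DQTY: children DQ:{G,T}, TY:{T} ∩→ {T}; cost 0
[col 3] EO: children E:{A}, O:{C} ∪→ {A,C}; cost 1
[col 3] DEOQTY: children DQTY:{T}, EO:{A,C} ∪→ {A,C,T}; cost 1
per-site changes: [4, 2, 3, 3]; total = 12

12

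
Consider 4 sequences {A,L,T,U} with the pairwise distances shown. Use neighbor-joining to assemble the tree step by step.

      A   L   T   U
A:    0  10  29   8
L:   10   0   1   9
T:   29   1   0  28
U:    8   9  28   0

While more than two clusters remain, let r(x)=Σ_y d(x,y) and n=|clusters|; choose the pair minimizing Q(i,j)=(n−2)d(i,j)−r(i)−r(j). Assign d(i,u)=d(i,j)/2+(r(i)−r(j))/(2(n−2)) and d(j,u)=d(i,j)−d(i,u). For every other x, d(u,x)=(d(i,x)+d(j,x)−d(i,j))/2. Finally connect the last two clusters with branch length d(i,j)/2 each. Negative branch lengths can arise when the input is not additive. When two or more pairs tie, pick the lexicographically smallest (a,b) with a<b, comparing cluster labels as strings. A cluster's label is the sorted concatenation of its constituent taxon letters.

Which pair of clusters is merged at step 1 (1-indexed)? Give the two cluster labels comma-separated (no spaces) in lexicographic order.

1. join A+U (d=8, Q=-76) ⇒ AU; edges |A|=9/2, |U|=7/2
  updated: d(AU,L)=11/2, d(AU,T)=49/2
2. join AU+L (d=11/2, Q=-31) ⇒ ALU; edges |AU|=29/2, |L|=-9
  updated: d(ALU,T)=10
3. join ALU+T (d=10) ⇒ ALTU; edges |ALU|=5, |T|=5
final tree: (((A:9/2,U:7/2):29/2,L:-9):5,T:5)
total length: 47/2

A,U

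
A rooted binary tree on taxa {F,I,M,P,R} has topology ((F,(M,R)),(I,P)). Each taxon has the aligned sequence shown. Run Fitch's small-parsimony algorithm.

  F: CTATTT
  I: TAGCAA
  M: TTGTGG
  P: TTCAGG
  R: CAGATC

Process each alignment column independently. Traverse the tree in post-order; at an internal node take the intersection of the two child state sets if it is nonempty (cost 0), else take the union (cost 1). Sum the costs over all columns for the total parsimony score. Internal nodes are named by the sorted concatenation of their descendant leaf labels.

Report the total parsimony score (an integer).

site 0, node MR: M={T} ∪ R={C} → {C,T} (+1)
site 0, node FMR: F={C} ∩ MR={C,T} → {C} (+0)
site 0, node IP: I={T} ∩ P={T} → {T} (+0)
site 0, node FIMPR: FMR={C} ∪ IP={T} → {C,T} (+1)
site 1, node MR: M={T} ∪ R={A} → {A,T} (+1)
site 1, node FMR: F={T} ∩ MR={A,T} → {T} (+0)
site 1, node IP: I={A} ∪ P={T} → {A,T} (+1)
site 1, node FIMPR: FMR={T} ∩ IP={A,T} → {T} (+0)
site 2, node MR: M={G} ∩ R={G} → {G} (+0)
site 2, node FMR: F={A} ∪ MR={G} → {A,G} (+1)
site 2, node IP: I={G} ∪ P={C} → {C,G} (+1)
site 2, node FIMPR: FMR={A,G} ∩ IP={C,G} → {G} (+0)
site 3, node MR: M={T} ∪ R={A} → {A,T} (+1)
site 3, node FMR: F={T} ∩ MR={A,T} → {T} (+0)
site 3, node IP: I={C} ∪ P={A} → {A,C} (+1)
site 3, node FIMPR: FMR={T} ∪ IP={A,C} → {A,C,T} (+1)
site 4, node MR: M={G} ∪ R={T} → {G,T} (+1)
site 4, node FMR: F={T} ∩ MR={G,T} → {T} (+0)
site 4, node IP: I={A} ∪ P={G} → {A,G} (+1)
site 4, node FIMPR: FMR={T} ∪ IP={A,G} → {A,G,T} (+1)
site 5, node MR: M={G} ∪ R={C} → {C,G} (+1)
site 5, node FMR: F={T} ∪ MR={C,G} → {C,G,T} (+1)
site 5, node IP: I={A} ∪ P={G} → {A,G} (+1)
site 5, node FIMPR: FMR={C,G,T} ∩ IP={A,G} → {G} (+0)
per-site changes: [2, 2, 2, 3, 3, 3]; total = 15

15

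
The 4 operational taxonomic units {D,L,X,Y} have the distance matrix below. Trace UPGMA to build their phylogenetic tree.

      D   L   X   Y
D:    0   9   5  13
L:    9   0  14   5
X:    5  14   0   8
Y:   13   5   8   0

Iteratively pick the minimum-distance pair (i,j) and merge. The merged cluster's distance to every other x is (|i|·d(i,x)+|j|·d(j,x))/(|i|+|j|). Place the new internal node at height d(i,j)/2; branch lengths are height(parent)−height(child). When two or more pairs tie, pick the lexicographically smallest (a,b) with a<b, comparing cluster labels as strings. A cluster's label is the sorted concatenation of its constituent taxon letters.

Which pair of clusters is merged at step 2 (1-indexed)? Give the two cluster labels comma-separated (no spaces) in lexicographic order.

L,Y

iteration 1: select D,X (d=5); attach at lengths (5/2, 5/2); label the merged cluster DX
  updated: d(DX,L)=23/2, d(DX,Y)=21/2
iteration 2: select L,Y (d=5); attach at lengths (5/2, 5/2); label the merged cluster LY
  updated: d(DX,LY)=11
iteration 3: select DX,LY (d=11); attach at lengths (3, 3); label the merged cluster DLXY
final tree: ((D:5/2,X:5/2):3,(L:5/2,Y:5/2):3)
total length: 16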